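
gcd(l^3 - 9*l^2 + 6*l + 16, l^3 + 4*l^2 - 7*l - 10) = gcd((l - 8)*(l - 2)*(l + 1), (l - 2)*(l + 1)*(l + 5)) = l^2 - l - 2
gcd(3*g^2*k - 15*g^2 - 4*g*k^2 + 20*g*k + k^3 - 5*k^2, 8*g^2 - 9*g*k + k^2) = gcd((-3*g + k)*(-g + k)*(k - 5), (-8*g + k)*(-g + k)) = g - k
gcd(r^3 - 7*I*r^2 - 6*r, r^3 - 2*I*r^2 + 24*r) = r^2 - 6*I*r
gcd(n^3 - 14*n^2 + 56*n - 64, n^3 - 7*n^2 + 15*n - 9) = 1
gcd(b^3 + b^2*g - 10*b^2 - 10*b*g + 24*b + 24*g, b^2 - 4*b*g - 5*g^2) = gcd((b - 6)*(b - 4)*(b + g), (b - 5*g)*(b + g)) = b + g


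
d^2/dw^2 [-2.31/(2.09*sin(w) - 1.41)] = (10.090311*sin(w)^2 + 6.807339*sin(w) - 20.180622)/(2.09*sin(w) - 1.41)^3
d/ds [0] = 0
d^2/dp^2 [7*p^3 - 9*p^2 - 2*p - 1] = 42*p - 18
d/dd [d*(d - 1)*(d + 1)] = 3*d^2 - 1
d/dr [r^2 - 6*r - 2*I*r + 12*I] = 2*r - 6 - 2*I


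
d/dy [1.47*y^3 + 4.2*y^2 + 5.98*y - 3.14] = 4.41*y^2 + 8.4*y + 5.98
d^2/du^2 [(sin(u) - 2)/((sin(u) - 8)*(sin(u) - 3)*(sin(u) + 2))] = (-4*sin(u)^7 + 45*sin(u)^6 - 265*sin(u)^5 + 1184*sin(u)^4 - 3118*sin(u)^3 + 1988*sin(u)^2 + 888*sin(u) - 1936)/((sin(u) - 8)^3*(sin(u) - 3)^3*(sin(u) + 2)^3)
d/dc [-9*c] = -9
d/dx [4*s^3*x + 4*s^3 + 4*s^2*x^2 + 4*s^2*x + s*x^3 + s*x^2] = s*(4*s^2 + 8*s*x + 4*s + 3*x^2 + 2*x)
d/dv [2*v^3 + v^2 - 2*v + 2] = 6*v^2 + 2*v - 2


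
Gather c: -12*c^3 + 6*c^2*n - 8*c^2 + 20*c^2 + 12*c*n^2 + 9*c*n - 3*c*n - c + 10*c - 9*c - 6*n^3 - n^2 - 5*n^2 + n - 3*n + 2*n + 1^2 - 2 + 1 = -12*c^3 + c^2*(6*n + 12) + c*(12*n^2 + 6*n) - 6*n^3 - 6*n^2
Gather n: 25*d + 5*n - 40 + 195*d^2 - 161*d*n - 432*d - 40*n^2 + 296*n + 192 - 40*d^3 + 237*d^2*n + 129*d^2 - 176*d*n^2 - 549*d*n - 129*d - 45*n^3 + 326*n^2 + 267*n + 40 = -40*d^3 + 324*d^2 - 536*d - 45*n^3 + n^2*(286 - 176*d) + n*(237*d^2 - 710*d + 568) + 192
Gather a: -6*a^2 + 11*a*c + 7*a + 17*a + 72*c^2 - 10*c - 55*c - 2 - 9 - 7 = -6*a^2 + a*(11*c + 24) + 72*c^2 - 65*c - 18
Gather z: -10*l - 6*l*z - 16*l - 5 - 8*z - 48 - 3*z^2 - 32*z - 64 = -26*l - 3*z^2 + z*(-6*l - 40) - 117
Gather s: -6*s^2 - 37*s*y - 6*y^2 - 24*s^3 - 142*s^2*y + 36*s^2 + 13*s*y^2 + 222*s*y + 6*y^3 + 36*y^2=-24*s^3 + s^2*(30 - 142*y) + s*(13*y^2 + 185*y) + 6*y^3 + 30*y^2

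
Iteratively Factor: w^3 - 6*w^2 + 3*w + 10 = (w + 1)*(w^2 - 7*w + 10) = (w - 2)*(w + 1)*(w - 5)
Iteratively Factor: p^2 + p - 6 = (p + 3)*(p - 2)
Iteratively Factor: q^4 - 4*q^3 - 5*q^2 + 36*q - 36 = (q - 2)*(q^3 - 2*q^2 - 9*q + 18) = (q - 3)*(q - 2)*(q^2 + q - 6) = (q - 3)*(q - 2)*(q + 3)*(q - 2)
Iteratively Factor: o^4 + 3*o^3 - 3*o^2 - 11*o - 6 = (o + 1)*(o^3 + 2*o^2 - 5*o - 6) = (o + 1)^2*(o^2 + o - 6) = (o + 1)^2*(o + 3)*(o - 2)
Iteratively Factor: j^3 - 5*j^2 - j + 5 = (j - 1)*(j^2 - 4*j - 5) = (j - 5)*(j - 1)*(j + 1)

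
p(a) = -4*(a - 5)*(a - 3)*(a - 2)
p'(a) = -4*(a - 5)*(a - 3) - 4*(a - 5)*(a - 2) - 4*(a - 3)*(a - 2)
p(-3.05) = 983.79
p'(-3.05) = -479.63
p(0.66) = 54.43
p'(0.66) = -76.43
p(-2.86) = 895.40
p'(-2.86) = -450.96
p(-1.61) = 440.02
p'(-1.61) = -283.91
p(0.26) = 90.39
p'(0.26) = -104.01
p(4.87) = 2.79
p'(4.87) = -19.00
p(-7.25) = 4645.81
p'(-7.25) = -1334.75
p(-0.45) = 184.26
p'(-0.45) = -162.43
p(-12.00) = 14280.00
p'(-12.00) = -2812.00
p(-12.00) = 14280.00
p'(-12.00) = -2812.00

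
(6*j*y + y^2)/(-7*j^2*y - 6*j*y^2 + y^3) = (6*j + y)/(-7*j^2 - 6*j*y + y^2)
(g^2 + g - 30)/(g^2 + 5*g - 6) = (g - 5)/(g - 1)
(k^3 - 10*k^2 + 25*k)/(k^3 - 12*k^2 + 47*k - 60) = k*(k - 5)/(k^2 - 7*k + 12)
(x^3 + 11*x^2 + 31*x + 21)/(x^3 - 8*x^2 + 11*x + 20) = (x^2 + 10*x + 21)/(x^2 - 9*x + 20)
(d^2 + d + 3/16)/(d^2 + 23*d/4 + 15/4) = (d + 1/4)/(d + 5)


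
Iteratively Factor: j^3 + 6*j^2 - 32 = (j + 4)*(j^2 + 2*j - 8) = (j + 4)^2*(j - 2)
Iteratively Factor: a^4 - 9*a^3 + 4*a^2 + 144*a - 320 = (a - 4)*(a^3 - 5*a^2 - 16*a + 80) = (a - 5)*(a - 4)*(a^2 - 16) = (a - 5)*(a - 4)^2*(a + 4)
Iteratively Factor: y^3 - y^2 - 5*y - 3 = (y + 1)*(y^2 - 2*y - 3) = (y + 1)^2*(y - 3)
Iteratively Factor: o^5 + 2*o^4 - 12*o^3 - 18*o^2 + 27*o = (o + 3)*(o^4 - o^3 - 9*o^2 + 9*o) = (o + 3)^2*(o^3 - 4*o^2 + 3*o) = o*(o + 3)^2*(o^2 - 4*o + 3) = o*(o - 1)*(o + 3)^2*(o - 3)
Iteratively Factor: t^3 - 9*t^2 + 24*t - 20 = (t - 2)*(t^2 - 7*t + 10) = (t - 5)*(t - 2)*(t - 2)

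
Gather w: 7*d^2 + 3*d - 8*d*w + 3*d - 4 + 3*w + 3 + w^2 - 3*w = 7*d^2 - 8*d*w + 6*d + w^2 - 1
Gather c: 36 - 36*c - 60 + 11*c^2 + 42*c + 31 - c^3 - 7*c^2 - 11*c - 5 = -c^3 + 4*c^2 - 5*c + 2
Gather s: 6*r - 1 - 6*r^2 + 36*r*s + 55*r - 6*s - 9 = -6*r^2 + 61*r + s*(36*r - 6) - 10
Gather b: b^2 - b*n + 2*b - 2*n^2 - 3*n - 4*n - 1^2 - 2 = b^2 + b*(2 - n) - 2*n^2 - 7*n - 3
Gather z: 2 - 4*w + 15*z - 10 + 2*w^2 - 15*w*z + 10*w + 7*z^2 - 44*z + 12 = 2*w^2 + 6*w + 7*z^2 + z*(-15*w - 29) + 4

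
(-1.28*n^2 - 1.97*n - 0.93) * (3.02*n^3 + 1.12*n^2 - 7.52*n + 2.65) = -3.8656*n^5 - 7.383*n^4 + 4.6106*n^3 + 10.3808*n^2 + 1.7731*n - 2.4645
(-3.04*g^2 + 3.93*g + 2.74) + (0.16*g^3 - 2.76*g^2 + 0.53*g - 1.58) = 0.16*g^3 - 5.8*g^2 + 4.46*g + 1.16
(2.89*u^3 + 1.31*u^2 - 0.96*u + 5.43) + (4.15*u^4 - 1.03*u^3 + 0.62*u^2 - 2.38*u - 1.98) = 4.15*u^4 + 1.86*u^3 + 1.93*u^2 - 3.34*u + 3.45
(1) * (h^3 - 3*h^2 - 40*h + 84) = h^3 - 3*h^2 - 40*h + 84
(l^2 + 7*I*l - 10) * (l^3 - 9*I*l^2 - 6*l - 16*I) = l^5 - 2*I*l^4 + 47*l^3 + 32*I*l^2 + 172*l + 160*I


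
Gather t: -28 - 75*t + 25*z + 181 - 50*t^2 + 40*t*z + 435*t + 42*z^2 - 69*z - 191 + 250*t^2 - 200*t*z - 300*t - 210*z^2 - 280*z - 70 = 200*t^2 + t*(60 - 160*z) - 168*z^2 - 324*z - 108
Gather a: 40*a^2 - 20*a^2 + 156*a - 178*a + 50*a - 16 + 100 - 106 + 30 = 20*a^2 + 28*a + 8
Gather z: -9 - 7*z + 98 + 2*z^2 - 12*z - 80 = 2*z^2 - 19*z + 9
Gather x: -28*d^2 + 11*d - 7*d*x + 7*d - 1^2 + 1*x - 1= -28*d^2 + 18*d + x*(1 - 7*d) - 2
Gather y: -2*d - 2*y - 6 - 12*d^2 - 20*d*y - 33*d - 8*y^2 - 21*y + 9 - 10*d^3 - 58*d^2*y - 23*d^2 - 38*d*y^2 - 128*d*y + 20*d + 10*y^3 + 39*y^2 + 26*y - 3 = -10*d^3 - 35*d^2 - 15*d + 10*y^3 + y^2*(31 - 38*d) + y*(-58*d^2 - 148*d + 3)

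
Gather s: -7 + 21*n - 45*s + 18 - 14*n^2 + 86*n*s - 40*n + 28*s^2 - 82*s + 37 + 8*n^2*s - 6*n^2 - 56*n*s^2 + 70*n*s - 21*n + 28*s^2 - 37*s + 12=-20*n^2 - 40*n + s^2*(56 - 56*n) + s*(8*n^2 + 156*n - 164) + 60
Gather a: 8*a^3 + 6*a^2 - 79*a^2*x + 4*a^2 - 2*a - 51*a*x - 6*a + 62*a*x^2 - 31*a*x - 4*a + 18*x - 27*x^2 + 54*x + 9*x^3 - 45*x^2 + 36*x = 8*a^3 + a^2*(10 - 79*x) + a*(62*x^2 - 82*x - 12) + 9*x^3 - 72*x^2 + 108*x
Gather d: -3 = -3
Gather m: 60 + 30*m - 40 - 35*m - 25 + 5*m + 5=0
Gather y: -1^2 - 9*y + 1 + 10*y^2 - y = 10*y^2 - 10*y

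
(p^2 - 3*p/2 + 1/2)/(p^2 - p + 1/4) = 2*(p - 1)/(2*p - 1)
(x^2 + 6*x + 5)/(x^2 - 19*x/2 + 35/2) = 2*(x^2 + 6*x + 5)/(2*x^2 - 19*x + 35)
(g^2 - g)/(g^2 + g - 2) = g/(g + 2)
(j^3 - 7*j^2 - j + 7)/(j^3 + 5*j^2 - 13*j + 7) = (j^2 - 6*j - 7)/(j^2 + 6*j - 7)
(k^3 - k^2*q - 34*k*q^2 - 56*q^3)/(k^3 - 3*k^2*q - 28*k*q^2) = (k + 2*q)/k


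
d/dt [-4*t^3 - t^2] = 2*t*(-6*t - 1)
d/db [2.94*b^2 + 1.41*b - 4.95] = 5.88*b + 1.41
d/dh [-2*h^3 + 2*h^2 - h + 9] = -6*h^2 + 4*h - 1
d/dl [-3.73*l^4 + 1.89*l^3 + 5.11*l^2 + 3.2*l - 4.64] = -14.92*l^3 + 5.67*l^2 + 10.22*l + 3.2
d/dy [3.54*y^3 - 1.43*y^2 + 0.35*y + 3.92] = 10.62*y^2 - 2.86*y + 0.35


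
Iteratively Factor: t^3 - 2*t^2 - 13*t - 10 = (t + 2)*(t^2 - 4*t - 5) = (t + 1)*(t + 2)*(t - 5)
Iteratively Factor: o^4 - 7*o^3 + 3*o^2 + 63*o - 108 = (o - 3)*(o^3 - 4*o^2 - 9*o + 36) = (o - 3)^2*(o^2 - o - 12) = (o - 4)*(o - 3)^2*(o + 3)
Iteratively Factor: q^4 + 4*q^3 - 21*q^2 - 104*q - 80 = (q + 1)*(q^3 + 3*q^2 - 24*q - 80) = (q + 1)*(q + 4)*(q^2 - q - 20) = (q - 5)*(q + 1)*(q + 4)*(q + 4)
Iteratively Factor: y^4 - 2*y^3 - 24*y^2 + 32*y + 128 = (y + 2)*(y^3 - 4*y^2 - 16*y + 64) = (y + 2)*(y + 4)*(y^2 - 8*y + 16) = (y - 4)*(y + 2)*(y + 4)*(y - 4)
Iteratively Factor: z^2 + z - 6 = (z + 3)*(z - 2)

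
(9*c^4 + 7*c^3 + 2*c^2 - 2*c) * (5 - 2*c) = -18*c^5 + 31*c^4 + 31*c^3 + 14*c^2 - 10*c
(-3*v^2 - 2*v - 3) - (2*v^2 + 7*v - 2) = -5*v^2 - 9*v - 1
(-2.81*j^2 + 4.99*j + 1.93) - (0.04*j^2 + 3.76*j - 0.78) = -2.85*j^2 + 1.23*j + 2.71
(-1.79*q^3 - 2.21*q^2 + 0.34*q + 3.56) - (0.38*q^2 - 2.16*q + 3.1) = -1.79*q^3 - 2.59*q^2 + 2.5*q + 0.46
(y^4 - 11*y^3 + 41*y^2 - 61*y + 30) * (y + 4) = y^5 - 7*y^4 - 3*y^3 + 103*y^2 - 214*y + 120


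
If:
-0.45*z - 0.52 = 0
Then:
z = -1.16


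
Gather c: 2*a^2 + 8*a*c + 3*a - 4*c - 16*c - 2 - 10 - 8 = 2*a^2 + 3*a + c*(8*a - 20) - 20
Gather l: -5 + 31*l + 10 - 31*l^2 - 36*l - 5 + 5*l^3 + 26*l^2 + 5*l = 5*l^3 - 5*l^2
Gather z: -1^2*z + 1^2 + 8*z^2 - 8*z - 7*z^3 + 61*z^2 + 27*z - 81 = -7*z^3 + 69*z^2 + 18*z - 80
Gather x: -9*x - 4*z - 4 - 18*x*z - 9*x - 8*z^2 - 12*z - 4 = x*(-18*z - 18) - 8*z^2 - 16*z - 8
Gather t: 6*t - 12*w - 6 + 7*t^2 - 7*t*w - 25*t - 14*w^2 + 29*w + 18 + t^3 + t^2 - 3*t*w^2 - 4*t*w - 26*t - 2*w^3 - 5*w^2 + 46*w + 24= t^3 + 8*t^2 + t*(-3*w^2 - 11*w - 45) - 2*w^3 - 19*w^2 + 63*w + 36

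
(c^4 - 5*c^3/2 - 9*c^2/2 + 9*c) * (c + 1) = c^5 - 3*c^4/2 - 7*c^3 + 9*c^2/2 + 9*c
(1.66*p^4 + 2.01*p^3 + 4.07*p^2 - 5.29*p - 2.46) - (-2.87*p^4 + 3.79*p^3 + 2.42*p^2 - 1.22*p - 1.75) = 4.53*p^4 - 1.78*p^3 + 1.65*p^2 - 4.07*p - 0.71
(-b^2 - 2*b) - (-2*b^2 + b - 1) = b^2 - 3*b + 1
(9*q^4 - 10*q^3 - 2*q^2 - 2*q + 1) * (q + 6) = 9*q^5 + 44*q^4 - 62*q^3 - 14*q^2 - 11*q + 6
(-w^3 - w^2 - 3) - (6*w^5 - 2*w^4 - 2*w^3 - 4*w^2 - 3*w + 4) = -6*w^5 + 2*w^4 + w^3 + 3*w^2 + 3*w - 7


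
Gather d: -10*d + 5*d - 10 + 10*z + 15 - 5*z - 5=-5*d + 5*z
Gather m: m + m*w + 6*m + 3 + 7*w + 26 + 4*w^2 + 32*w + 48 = m*(w + 7) + 4*w^2 + 39*w + 77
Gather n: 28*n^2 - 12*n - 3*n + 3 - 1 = 28*n^2 - 15*n + 2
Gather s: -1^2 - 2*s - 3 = -2*s - 4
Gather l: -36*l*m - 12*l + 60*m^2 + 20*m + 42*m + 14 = l*(-36*m - 12) + 60*m^2 + 62*m + 14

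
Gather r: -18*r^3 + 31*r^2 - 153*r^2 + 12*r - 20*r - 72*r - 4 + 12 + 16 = -18*r^3 - 122*r^2 - 80*r + 24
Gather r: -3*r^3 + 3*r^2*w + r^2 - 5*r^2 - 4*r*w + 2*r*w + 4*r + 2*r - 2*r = -3*r^3 + r^2*(3*w - 4) + r*(4 - 2*w)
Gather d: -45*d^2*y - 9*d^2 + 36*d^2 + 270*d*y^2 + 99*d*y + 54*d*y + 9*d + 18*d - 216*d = d^2*(27 - 45*y) + d*(270*y^2 + 153*y - 189)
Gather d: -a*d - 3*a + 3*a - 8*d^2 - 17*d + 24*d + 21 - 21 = -8*d^2 + d*(7 - a)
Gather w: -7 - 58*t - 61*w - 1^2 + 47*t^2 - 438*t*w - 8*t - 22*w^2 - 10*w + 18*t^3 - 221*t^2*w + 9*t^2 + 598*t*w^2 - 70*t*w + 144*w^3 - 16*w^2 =18*t^3 + 56*t^2 - 66*t + 144*w^3 + w^2*(598*t - 38) + w*(-221*t^2 - 508*t - 71) - 8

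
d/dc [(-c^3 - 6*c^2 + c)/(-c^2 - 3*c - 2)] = (c^4 + 6*c^3 + 25*c^2 + 24*c - 2)/(c^4 + 6*c^3 + 13*c^2 + 12*c + 4)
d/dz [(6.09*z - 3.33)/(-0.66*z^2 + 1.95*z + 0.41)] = (4.0194*z^2 - 4.3956*z + 8.9904)/(0.4356*z^4 - 2.574*z^3 + 3.2613*z^2 + 1.599*z + 0.1681)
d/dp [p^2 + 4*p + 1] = 2*p + 4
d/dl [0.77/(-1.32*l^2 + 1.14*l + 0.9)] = (2.0328*l - 0.8778)/(-1.32*l^2 + 1.14*l + 0.9)^2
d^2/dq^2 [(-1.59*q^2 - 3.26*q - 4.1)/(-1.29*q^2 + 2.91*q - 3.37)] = (3.5527136788005e-15*q^4 + 22.787334*q^3 - 0.536382000000007*q^2 - 177.379128*q + 133.845186)/(2.146689*q^6 - 14.527593*q^5 + 49.595598*q^4 - 100.546029*q^3 + 129.563694*q^2 - 99.145737*q + 38.272753)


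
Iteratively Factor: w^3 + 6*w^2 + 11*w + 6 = (w + 3)*(w^2 + 3*w + 2) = (w + 2)*(w + 3)*(w + 1)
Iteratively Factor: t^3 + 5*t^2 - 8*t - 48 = (t - 3)*(t^2 + 8*t + 16) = (t - 3)*(t + 4)*(t + 4)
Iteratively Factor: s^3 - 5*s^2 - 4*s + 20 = (s - 2)*(s^2 - 3*s - 10) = (s - 5)*(s - 2)*(s + 2)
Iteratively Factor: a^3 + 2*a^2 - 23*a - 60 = (a + 4)*(a^2 - 2*a - 15) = (a + 3)*(a + 4)*(a - 5)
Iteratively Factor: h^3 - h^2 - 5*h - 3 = (h + 1)*(h^2 - 2*h - 3) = (h - 3)*(h + 1)*(h + 1)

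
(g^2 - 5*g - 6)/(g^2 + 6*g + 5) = (g - 6)/(g + 5)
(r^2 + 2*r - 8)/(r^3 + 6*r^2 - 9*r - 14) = (r + 4)/(r^2 + 8*r + 7)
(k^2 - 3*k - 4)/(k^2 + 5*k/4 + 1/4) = 4*(k - 4)/(4*k + 1)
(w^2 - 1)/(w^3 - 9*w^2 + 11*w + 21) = (w - 1)/(w^2 - 10*w + 21)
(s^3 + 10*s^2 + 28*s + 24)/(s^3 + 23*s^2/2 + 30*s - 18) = 2*(s^2 + 4*s + 4)/(2*s^2 + 11*s - 6)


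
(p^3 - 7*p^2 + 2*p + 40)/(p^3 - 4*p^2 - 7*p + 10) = (p - 4)/(p - 1)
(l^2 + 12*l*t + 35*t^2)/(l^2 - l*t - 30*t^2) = (-l - 7*t)/(-l + 6*t)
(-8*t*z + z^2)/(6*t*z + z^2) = (-8*t + z)/(6*t + z)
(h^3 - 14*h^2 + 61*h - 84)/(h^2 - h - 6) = (h^2 - 11*h + 28)/(h + 2)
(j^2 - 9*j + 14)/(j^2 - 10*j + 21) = (j - 2)/(j - 3)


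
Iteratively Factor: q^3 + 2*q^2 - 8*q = (q - 2)*(q^2 + 4*q) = (q - 2)*(q + 4)*(q)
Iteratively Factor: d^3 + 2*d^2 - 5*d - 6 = (d + 1)*(d^2 + d - 6) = (d - 2)*(d + 1)*(d + 3)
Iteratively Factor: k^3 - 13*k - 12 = (k + 3)*(k^2 - 3*k - 4) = (k + 1)*(k + 3)*(k - 4)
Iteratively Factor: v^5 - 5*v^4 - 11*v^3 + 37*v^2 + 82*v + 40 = (v + 2)*(v^4 - 7*v^3 + 3*v^2 + 31*v + 20) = (v - 5)*(v + 2)*(v^3 - 2*v^2 - 7*v - 4) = (v - 5)*(v + 1)*(v + 2)*(v^2 - 3*v - 4) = (v - 5)*(v + 1)^2*(v + 2)*(v - 4)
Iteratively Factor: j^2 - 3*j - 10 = (j - 5)*(j + 2)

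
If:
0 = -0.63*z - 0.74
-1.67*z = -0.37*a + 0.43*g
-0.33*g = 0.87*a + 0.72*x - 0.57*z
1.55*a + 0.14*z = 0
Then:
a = 0.11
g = 4.65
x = -3.19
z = -1.17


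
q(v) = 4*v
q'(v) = 4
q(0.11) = 0.44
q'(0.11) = 4.00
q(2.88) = 11.52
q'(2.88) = 4.00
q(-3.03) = -12.12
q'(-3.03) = 4.00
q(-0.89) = -3.56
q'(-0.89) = 4.00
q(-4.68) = -18.72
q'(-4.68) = 4.00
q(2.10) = 8.40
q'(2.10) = 4.00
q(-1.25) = -5.00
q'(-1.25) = 4.00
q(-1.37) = -5.48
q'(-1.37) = 4.00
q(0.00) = 0.00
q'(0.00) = 4.00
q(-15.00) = -60.00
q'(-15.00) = 4.00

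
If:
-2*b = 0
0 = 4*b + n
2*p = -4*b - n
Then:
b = 0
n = 0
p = 0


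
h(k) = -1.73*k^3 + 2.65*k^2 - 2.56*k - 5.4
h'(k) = -5.19*k^2 + 5.3*k - 2.56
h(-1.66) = 14.07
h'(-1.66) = -25.66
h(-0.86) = -0.14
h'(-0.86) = -10.96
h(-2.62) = 50.61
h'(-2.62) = -52.07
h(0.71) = -6.50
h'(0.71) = -1.41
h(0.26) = -5.92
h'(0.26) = -1.53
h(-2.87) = 64.67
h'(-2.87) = -60.52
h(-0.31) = -4.30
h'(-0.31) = -4.70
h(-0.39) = -3.90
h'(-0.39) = -5.42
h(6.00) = -299.04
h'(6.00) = -157.60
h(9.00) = -1074.96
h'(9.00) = -375.25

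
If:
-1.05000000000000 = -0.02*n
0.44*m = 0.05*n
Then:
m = 5.97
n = 52.50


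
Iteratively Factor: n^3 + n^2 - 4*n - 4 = (n - 2)*(n^2 + 3*n + 2) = (n - 2)*(n + 2)*(n + 1)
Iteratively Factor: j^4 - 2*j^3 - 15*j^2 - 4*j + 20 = (j + 2)*(j^3 - 4*j^2 - 7*j + 10) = (j - 5)*(j + 2)*(j^2 + j - 2) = (j - 5)*(j - 1)*(j + 2)*(j + 2)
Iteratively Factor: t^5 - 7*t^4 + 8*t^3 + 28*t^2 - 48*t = (t - 2)*(t^4 - 5*t^3 - 2*t^2 + 24*t) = (t - 3)*(t - 2)*(t^3 - 2*t^2 - 8*t) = t*(t - 3)*(t - 2)*(t^2 - 2*t - 8) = t*(t - 4)*(t - 3)*(t - 2)*(t + 2)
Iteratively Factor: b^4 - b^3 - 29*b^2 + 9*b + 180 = (b - 3)*(b^3 + 2*b^2 - 23*b - 60) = (b - 5)*(b - 3)*(b^2 + 7*b + 12) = (b - 5)*(b - 3)*(b + 4)*(b + 3)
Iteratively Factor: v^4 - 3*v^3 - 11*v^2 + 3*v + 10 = (v + 1)*(v^3 - 4*v^2 - 7*v + 10) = (v - 5)*(v + 1)*(v^2 + v - 2) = (v - 5)*(v - 1)*(v + 1)*(v + 2)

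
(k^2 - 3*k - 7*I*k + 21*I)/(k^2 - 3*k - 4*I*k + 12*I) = (k - 7*I)/(k - 4*I)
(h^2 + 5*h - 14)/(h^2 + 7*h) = (h - 2)/h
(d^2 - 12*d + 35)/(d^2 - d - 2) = (-d^2 + 12*d - 35)/(-d^2 + d + 2)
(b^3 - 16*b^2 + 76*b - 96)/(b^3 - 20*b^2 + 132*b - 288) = (b - 2)/(b - 6)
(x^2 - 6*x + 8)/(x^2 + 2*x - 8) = (x - 4)/(x + 4)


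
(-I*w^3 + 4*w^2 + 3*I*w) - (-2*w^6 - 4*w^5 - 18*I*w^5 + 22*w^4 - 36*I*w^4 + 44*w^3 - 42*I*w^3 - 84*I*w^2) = 2*w^6 + 4*w^5 + 18*I*w^5 - 22*w^4 + 36*I*w^4 - 44*w^3 + 41*I*w^3 + 4*w^2 + 84*I*w^2 + 3*I*w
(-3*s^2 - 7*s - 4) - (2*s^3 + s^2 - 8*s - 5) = -2*s^3 - 4*s^2 + s + 1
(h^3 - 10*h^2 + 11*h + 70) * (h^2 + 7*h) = h^5 - 3*h^4 - 59*h^3 + 147*h^2 + 490*h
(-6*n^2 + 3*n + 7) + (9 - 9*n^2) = -15*n^2 + 3*n + 16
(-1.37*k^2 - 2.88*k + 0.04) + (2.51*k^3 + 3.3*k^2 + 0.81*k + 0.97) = 2.51*k^3 + 1.93*k^2 - 2.07*k + 1.01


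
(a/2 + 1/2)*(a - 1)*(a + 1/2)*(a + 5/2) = a^4/2 + 3*a^3/2 + a^2/8 - 3*a/2 - 5/8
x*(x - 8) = x^2 - 8*x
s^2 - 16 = (s - 4)*(s + 4)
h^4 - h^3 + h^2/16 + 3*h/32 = h*(h - 3/4)*(h - 1/2)*(h + 1/4)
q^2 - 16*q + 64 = (q - 8)^2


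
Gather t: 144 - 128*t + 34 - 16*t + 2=180 - 144*t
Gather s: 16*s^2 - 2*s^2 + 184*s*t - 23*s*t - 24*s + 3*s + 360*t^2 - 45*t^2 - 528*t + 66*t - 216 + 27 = 14*s^2 + s*(161*t - 21) + 315*t^2 - 462*t - 189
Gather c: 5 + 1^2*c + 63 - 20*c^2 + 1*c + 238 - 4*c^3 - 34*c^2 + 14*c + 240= -4*c^3 - 54*c^2 + 16*c + 546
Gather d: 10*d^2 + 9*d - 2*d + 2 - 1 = 10*d^2 + 7*d + 1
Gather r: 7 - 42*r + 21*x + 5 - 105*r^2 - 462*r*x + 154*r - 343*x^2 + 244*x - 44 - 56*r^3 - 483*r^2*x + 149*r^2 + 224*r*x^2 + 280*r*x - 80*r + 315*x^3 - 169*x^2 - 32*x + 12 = -56*r^3 + r^2*(44 - 483*x) + r*(224*x^2 - 182*x + 32) + 315*x^3 - 512*x^2 + 233*x - 20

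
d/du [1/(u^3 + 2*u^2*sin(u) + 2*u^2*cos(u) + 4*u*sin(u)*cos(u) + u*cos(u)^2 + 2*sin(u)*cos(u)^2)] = (-2*sqrt(2)*u^2*cos(u + pi/4) - 3*u^2 + u*sin(2*u) - 4*sqrt(2)*u*sin(u + pi/4) - 4*u*cos(2*u) - 2*sin(2*u) - cos(u)/2 - cos(2*u)/2 - 3*cos(3*u)/2 - 1/2)/((u + 2*sin(u))^2*(u + cos(u))^4)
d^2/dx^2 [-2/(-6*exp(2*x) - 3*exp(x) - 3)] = 2*(2*(4*exp(x) + 1)^2*exp(x) - (8*exp(x) + 1)*(2*exp(2*x) + exp(x) + 1))*exp(x)/(3*(2*exp(2*x) + exp(x) + 1)^3)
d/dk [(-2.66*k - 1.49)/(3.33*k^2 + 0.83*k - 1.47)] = (8.8578*k^2 + 9.9234*k + 5.1469)/(11.0889*k^4 + 5.5278*k^3 - 9.1013*k^2 - 2.4402*k + 2.1609)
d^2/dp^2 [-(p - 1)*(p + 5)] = -2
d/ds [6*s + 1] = 6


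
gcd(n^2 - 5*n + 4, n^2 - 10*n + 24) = n - 4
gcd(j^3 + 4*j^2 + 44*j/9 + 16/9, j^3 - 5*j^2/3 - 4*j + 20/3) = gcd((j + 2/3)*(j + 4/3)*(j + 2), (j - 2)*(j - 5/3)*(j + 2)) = j + 2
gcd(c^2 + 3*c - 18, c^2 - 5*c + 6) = c - 3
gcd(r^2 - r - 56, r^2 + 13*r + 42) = r + 7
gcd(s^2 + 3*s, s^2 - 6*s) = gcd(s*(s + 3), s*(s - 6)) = s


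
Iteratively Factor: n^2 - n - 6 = (n + 2)*(n - 3)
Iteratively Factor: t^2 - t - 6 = (t + 2)*(t - 3)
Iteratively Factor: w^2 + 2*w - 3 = (w - 1)*(w + 3)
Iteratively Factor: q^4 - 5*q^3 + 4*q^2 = (q)*(q^3 - 5*q^2 + 4*q) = q^2*(q^2 - 5*q + 4) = q^2*(q - 4)*(q - 1)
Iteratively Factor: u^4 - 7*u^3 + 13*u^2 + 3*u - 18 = (u + 1)*(u^3 - 8*u^2 + 21*u - 18) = (u - 2)*(u + 1)*(u^2 - 6*u + 9) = (u - 3)*(u - 2)*(u + 1)*(u - 3)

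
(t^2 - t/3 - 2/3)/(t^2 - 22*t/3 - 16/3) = (t - 1)/(t - 8)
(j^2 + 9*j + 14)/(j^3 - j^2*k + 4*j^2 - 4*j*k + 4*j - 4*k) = (j + 7)/(j^2 - j*k + 2*j - 2*k)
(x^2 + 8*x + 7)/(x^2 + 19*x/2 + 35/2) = 2*(x + 1)/(2*x + 5)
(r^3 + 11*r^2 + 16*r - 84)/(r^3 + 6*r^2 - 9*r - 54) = (r^2 + 5*r - 14)/(r^2 - 9)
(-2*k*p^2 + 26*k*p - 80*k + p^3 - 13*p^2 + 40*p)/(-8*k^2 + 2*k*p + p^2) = (p^2 - 13*p + 40)/(4*k + p)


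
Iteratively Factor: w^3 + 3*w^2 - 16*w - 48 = (w - 4)*(w^2 + 7*w + 12) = (w - 4)*(w + 4)*(w + 3)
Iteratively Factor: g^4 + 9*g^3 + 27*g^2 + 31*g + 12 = (g + 1)*(g^3 + 8*g^2 + 19*g + 12) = (g + 1)*(g + 3)*(g^2 + 5*g + 4) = (g + 1)^2*(g + 3)*(g + 4)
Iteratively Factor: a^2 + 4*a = (a + 4)*(a)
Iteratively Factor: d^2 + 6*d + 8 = (d + 4)*(d + 2)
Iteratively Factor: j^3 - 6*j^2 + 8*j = (j)*(j^2 - 6*j + 8) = j*(j - 4)*(j - 2)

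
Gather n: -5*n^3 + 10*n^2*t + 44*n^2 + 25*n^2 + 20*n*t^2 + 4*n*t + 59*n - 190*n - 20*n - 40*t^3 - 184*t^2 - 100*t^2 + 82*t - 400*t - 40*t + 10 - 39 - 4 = -5*n^3 + n^2*(10*t + 69) + n*(20*t^2 + 4*t - 151) - 40*t^3 - 284*t^2 - 358*t - 33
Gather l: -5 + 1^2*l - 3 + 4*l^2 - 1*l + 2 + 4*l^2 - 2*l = 8*l^2 - 2*l - 6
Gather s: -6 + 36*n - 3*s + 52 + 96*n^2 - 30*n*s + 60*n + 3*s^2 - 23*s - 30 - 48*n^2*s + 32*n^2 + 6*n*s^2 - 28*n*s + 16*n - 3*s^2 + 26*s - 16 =128*n^2 + 6*n*s^2 + 112*n + s*(-48*n^2 - 58*n)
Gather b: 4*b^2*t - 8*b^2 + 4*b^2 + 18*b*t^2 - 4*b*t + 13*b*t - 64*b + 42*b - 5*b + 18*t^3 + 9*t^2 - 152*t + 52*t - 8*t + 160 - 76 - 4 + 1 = b^2*(4*t - 4) + b*(18*t^2 + 9*t - 27) + 18*t^3 + 9*t^2 - 108*t + 81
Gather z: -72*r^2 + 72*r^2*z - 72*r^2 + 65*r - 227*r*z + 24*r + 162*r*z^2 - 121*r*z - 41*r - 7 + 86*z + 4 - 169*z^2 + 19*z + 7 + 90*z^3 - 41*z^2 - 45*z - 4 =-144*r^2 + 48*r + 90*z^3 + z^2*(162*r - 210) + z*(72*r^2 - 348*r + 60)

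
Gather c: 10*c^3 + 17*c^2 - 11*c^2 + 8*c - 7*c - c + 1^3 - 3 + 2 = 10*c^3 + 6*c^2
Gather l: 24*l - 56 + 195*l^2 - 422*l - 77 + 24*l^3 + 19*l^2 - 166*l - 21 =24*l^3 + 214*l^2 - 564*l - 154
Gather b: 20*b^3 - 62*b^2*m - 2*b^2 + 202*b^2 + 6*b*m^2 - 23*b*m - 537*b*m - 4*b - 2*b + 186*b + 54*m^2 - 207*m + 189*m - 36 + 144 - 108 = 20*b^3 + b^2*(200 - 62*m) + b*(6*m^2 - 560*m + 180) + 54*m^2 - 18*m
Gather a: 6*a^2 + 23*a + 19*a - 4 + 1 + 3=6*a^2 + 42*a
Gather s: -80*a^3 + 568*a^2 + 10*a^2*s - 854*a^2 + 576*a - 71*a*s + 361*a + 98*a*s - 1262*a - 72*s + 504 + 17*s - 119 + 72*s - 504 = -80*a^3 - 286*a^2 - 325*a + s*(10*a^2 + 27*a + 17) - 119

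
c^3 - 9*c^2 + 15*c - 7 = (c - 7)*(c - 1)^2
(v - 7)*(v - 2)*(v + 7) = v^3 - 2*v^2 - 49*v + 98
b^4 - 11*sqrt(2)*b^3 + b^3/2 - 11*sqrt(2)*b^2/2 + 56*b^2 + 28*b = b*(b + 1/2)*(b - 7*sqrt(2))*(b - 4*sqrt(2))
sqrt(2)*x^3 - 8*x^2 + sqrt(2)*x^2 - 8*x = x*(x - 4*sqrt(2))*(sqrt(2)*x + sqrt(2))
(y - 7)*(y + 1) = y^2 - 6*y - 7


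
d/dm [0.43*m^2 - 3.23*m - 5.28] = 0.86*m - 3.23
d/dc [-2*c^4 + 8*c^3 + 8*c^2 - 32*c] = -8*c^3 + 24*c^2 + 16*c - 32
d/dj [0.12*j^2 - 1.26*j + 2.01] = 0.24*j - 1.26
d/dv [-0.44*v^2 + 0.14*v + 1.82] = 0.14 - 0.88*v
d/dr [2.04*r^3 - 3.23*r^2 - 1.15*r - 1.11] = 6.12*r^2 - 6.46*r - 1.15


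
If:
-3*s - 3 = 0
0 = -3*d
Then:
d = 0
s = -1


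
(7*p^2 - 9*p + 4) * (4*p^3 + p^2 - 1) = 28*p^5 - 29*p^4 + 7*p^3 - 3*p^2 + 9*p - 4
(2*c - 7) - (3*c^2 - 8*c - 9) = -3*c^2 + 10*c + 2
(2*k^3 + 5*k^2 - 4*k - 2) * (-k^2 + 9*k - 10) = -2*k^5 + 13*k^4 + 29*k^3 - 84*k^2 + 22*k + 20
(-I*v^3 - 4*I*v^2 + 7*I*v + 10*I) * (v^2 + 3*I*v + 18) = -I*v^5 + 3*v^4 - 4*I*v^4 + 12*v^3 - 11*I*v^3 - 21*v^2 - 62*I*v^2 - 30*v + 126*I*v + 180*I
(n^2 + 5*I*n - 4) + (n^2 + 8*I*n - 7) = 2*n^2 + 13*I*n - 11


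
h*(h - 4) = h^2 - 4*h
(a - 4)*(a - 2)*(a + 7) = a^3 + a^2 - 34*a + 56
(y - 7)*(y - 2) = y^2 - 9*y + 14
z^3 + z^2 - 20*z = z*(z - 4)*(z + 5)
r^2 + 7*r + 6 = (r + 1)*(r + 6)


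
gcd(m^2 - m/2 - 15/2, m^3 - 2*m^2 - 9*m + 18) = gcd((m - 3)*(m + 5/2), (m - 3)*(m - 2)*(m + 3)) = m - 3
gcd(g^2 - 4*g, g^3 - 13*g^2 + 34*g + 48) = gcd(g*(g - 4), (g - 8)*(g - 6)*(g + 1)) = 1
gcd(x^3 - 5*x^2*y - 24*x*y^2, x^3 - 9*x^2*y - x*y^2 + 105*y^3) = x + 3*y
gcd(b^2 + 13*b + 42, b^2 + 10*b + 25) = 1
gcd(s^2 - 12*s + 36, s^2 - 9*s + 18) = s - 6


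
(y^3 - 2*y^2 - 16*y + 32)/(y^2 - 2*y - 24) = (y^2 - 6*y + 8)/(y - 6)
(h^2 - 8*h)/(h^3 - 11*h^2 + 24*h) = 1/(h - 3)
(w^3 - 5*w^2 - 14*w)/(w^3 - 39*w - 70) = w/(w + 5)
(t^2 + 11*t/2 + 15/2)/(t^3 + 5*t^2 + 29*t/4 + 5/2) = 2*(t + 3)/(2*t^2 + 5*t + 2)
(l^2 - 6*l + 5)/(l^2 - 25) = (l - 1)/(l + 5)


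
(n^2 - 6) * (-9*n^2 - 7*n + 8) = -9*n^4 - 7*n^3 + 62*n^2 + 42*n - 48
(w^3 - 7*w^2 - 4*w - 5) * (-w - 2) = -w^4 + 5*w^3 + 18*w^2 + 13*w + 10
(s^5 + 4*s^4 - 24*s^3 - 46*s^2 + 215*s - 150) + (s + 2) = s^5 + 4*s^4 - 24*s^3 - 46*s^2 + 216*s - 148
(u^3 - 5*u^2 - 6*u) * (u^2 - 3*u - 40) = u^5 - 8*u^4 - 31*u^3 + 218*u^2 + 240*u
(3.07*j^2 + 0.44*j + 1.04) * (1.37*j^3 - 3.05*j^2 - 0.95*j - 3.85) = 4.2059*j^5 - 8.7607*j^4 - 2.8337*j^3 - 15.4095*j^2 - 2.682*j - 4.004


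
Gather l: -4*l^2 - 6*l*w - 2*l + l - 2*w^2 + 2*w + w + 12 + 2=-4*l^2 + l*(-6*w - 1) - 2*w^2 + 3*w + 14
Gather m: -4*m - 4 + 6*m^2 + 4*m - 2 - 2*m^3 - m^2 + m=-2*m^3 + 5*m^2 + m - 6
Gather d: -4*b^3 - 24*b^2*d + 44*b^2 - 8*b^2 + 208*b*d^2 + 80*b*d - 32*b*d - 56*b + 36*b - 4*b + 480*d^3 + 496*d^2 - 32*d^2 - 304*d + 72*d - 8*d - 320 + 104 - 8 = -4*b^3 + 36*b^2 - 24*b + 480*d^3 + d^2*(208*b + 464) + d*(-24*b^2 + 48*b - 240) - 224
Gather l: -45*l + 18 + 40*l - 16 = 2 - 5*l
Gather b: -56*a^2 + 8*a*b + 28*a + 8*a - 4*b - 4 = -56*a^2 + 36*a + b*(8*a - 4) - 4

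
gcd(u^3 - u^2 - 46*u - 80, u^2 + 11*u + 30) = u + 5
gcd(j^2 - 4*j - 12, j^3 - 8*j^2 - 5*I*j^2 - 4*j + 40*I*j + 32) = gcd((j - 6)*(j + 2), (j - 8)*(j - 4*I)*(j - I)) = 1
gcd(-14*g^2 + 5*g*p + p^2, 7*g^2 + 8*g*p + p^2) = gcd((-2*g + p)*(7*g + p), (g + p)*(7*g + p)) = 7*g + p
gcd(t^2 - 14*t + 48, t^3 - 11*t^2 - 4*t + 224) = t - 8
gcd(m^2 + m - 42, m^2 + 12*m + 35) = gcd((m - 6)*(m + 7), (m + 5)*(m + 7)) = m + 7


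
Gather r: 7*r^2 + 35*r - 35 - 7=7*r^2 + 35*r - 42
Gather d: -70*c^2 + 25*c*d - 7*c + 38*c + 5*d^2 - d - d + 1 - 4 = -70*c^2 + 31*c + 5*d^2 + d*(25*c - 2) - 3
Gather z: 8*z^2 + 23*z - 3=8*z^2 + 23*z - 3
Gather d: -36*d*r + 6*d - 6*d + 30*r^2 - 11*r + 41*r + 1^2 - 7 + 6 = -36*d*r + 30*r^2 + 30*r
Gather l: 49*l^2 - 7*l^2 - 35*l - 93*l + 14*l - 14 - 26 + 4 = 42*l^2 - 114*l - 36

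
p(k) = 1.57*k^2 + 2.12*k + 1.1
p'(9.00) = 30.38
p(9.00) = 147.35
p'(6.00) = 20.96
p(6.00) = 70.34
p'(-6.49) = -18.26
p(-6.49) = 53.47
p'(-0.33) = 1.08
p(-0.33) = 0.57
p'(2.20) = 9.03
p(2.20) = 13.36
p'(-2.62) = -6.11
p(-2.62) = 6.32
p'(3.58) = 13.36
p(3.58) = 28.81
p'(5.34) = 18.89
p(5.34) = 57.19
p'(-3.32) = -8.30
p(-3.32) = 11.37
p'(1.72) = 7.52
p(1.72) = 9.39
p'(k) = 3.14*k + 2.12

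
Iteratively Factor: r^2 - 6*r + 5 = (r - 1)*(r - 5)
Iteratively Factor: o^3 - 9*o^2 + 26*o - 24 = (o - 2)*(o^2 - 7*o + 12) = (o - 4)*(o - 2)*(o - 3)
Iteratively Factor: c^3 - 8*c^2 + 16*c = (c)*(c^2 - 8*c + 16) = c*(c - 4)*(c - 4)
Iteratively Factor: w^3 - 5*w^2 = (w)*(w^2 - 5*w) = w^2*(w - 5)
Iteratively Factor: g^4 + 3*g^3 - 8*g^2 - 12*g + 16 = (g - 1)*(g^3 + 4*g^2 - 4*g - 16) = (g - 2)*(g - 1)*(g^2 + 6*g + 8) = (g - 2)*(g - 1)*(g + 4)*(g + 2)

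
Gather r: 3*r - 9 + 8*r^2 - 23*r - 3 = 8*r^2 - 20*r - 12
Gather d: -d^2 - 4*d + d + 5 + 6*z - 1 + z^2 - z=-d^2 - 3*d + z^2 + 5*z + 4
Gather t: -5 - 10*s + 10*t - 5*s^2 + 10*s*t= -5*s^2 - 10*s + t*(10*s + 10) - 5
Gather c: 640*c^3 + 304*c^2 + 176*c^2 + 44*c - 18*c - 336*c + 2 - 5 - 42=640*c^3 + 480*c^2 - 310*c - 45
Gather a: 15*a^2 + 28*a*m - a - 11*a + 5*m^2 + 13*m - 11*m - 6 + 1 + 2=15*a^2 + a*(28*m - 12) + 5*m^2 + 2*m - 3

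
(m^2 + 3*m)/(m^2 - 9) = m/(m - 3)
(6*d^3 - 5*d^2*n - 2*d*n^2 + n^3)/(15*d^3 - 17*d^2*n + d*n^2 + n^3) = (2*d + n)/(5*d + n)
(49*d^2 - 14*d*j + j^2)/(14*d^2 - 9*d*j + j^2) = (7*d - j)/(2*d - j)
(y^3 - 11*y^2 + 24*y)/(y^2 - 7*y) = (y^2 - 11*y + 24)/(y - 7)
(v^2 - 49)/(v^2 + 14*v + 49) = (v - 7)/(v + 7)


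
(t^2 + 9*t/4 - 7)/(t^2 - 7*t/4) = (t + 4)/t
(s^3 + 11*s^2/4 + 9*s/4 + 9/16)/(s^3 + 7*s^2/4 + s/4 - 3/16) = (4*s + 3)/(4*s - 1)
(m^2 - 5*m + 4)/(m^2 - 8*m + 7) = (m - 4)/(m - 7)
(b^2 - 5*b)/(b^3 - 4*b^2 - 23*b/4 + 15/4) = 4*b/(4*b^2 + 4*b - 3)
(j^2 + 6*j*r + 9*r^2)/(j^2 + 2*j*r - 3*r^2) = (-j - 3*r)/(-j + r)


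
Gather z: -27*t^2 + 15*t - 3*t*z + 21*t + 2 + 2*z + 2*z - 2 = -27*t^2 + 36*t + z*(4 - 3*t)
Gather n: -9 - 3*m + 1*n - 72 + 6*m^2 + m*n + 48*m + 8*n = 6*m^2 + 45*m + n*(m + 9) - 81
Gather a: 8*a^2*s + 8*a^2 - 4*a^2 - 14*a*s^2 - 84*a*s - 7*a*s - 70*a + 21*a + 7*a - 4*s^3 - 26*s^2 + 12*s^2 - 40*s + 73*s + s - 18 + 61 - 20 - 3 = a^2*(8*s + 4) + a*(-14*s^2 - 91*s - 42) - 4*s^3 - 14*s^2 + 34*s + 20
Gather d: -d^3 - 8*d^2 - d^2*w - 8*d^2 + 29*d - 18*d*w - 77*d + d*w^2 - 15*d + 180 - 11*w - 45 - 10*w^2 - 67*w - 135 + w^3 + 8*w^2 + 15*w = -d^3 + d^2*(-w - 16) + d*(w^2 - 18*w - 63) + w^3 - 2*w^2 - 63*w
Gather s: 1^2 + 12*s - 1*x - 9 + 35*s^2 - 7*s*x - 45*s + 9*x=35*s^2 + s*(-7*x - 33) + 8*x - 8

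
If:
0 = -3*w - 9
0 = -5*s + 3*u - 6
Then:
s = 3*u/5 - 6/5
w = -3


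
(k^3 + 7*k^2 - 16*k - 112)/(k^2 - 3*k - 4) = (k^2 + 11*k + 28)/(k + 1)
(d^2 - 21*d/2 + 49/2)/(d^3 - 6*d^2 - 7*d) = (d - 7/2)/(d*(d + 1))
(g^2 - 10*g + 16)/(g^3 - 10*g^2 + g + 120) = (g - 2)/(g^2 - 2*g - 15)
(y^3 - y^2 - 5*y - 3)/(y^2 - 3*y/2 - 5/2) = 2*(y^2 - 2*y - 3)/(2*y - 5)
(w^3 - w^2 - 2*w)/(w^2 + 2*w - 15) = w*(w^2 - w - 2)/(w^2 + 2*w - 15)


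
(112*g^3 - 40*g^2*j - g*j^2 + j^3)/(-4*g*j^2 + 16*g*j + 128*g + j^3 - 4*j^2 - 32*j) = (-28*g^2 + 3*g*j + j^2)/(j^2 - 4*j - 32)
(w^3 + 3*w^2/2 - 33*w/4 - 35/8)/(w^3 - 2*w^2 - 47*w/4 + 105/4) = (w + 1/2)/(w - 3)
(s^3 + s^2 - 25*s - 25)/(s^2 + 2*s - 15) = (s^2 - 4*s - 5)/(s - 3)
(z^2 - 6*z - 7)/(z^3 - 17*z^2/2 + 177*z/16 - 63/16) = 16*(z + 1)/(16*z^2 - 24*z + 9)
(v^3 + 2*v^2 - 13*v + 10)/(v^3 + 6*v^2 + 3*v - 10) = (v - 2)/(v + 2)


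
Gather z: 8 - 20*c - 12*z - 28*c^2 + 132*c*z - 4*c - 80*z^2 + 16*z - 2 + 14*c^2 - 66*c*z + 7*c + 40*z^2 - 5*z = -14*c^2 - 17*c - 40*z^2 + z*(66*c - 1) + 6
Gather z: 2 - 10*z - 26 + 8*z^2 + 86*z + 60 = 8*z^2 + 76*z + 36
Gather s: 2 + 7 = 9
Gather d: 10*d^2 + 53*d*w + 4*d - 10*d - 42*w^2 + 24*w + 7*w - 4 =10*d^2 + d*(53*w - 6) - 42*w^2 + 31*w - 4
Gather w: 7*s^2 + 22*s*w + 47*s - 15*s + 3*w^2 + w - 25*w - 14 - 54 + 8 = 7*s^2 + 32*s + 3*w^2 + w*(22*s - 24) - 60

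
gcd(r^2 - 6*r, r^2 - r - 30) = r - 6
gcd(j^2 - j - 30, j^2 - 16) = 1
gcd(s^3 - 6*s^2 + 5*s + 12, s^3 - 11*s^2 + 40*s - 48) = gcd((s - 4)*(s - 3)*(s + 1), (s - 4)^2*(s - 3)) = s^2 - 7*s + 12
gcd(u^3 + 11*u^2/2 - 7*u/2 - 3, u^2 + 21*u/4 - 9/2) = u + 6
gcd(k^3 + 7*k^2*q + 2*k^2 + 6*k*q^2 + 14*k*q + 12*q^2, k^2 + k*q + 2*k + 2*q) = k^2 + k*q + 2*k + 2*q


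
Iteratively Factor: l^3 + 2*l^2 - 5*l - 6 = (l + 3)*(l^2 - l - 2) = (l + 1)*(l + 3)*(l - 2)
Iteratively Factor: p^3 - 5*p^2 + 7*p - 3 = (p - 1)*(p^2 - 4*p + 3) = (p - 1)^2*(p - 3)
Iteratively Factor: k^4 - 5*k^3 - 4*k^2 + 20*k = (k - 2)*(k^3 - 3*k^2 - 10*k) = k*(k - 2)*(k^2 - 3*k - 10) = k*(k - 5)*(k - 2)*(k + 2)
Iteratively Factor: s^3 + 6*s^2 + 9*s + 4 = (s + 1)*(s^2 + 5*s + 4) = (s + 1)*(s + 4)*(s + 1)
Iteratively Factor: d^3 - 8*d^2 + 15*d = (d - 5)*(d^2 - 3*d) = (d - 5)*(d - 3)*(d)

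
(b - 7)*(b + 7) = b^2 - 49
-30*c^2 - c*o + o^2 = (-6*c + o)*(5*c + o)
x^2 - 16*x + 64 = (x - 8)^2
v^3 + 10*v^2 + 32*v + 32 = (v + 2)*(v + 4)^2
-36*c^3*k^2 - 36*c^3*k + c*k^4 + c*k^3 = k*(-6*c + k)*(6*c + k)*(c*k + c)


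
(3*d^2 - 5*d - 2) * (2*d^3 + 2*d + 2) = 6*d^5 - 10*d^4 + 2*d^3 - 4*d^2 - 14*d - 4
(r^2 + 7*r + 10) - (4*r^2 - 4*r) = -3*r^2 + 11*r + 10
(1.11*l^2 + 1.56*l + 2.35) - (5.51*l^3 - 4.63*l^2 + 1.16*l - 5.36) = -5.51*l^3 + 5.74*l^2 + 0.4*l + 7.71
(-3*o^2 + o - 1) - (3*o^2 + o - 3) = 2 - 6*o^2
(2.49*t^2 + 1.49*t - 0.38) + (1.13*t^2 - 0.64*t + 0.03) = 3.62*t^2 + 0.85*t - 0.35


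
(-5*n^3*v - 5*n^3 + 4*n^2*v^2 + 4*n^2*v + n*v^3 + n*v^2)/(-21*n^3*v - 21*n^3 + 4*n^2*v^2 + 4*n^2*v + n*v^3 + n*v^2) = (-5*n^2 + 4*n*v + v^2)/(-21*n^2 + 4*n*v + v^2)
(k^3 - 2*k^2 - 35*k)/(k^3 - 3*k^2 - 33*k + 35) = k/(k - 1)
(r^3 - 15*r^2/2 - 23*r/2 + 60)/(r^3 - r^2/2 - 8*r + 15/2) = (r - 8)/(r - 1)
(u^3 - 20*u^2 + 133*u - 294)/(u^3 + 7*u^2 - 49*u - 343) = (u^2 - 13*u + 42)/(u^2 + 14*u + 49)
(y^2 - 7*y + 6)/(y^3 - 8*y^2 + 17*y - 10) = (y - 6)/(y^2 - 7*y + 10)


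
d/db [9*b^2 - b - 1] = 18*b - 1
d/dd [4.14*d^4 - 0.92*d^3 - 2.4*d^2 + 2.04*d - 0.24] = 16.56*d^3 - 2.76*d^2 - 4.8*d + 2.04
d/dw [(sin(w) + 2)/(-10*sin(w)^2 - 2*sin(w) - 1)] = (10*sin(w)^2 + 40*sin(w) + 3)*cos(w)/(10*sin(w)^2 + 2*sin(w) + 1)^2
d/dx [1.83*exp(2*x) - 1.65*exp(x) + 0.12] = (3.66*exp(x) - 1.65)*exp(x)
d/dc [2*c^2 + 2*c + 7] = 4*c + 2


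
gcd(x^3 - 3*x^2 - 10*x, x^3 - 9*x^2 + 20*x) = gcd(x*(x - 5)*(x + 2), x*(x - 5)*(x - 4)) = x^2 - 5*x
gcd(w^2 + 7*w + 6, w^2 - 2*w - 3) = w + 1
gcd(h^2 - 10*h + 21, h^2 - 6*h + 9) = h - 3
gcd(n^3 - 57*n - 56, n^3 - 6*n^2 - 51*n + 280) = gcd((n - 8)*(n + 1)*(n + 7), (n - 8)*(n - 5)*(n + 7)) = n^2 - n - 56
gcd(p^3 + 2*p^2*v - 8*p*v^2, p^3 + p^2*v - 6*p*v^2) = p^2 - 2*p*v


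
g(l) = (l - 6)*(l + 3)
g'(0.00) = -3.00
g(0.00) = -18.00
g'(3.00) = 3.00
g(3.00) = -18.00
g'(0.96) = -1.08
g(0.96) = -19.96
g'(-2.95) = -8.90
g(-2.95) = -0.45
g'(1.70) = 0.40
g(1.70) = -20.21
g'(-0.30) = -3.60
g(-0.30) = -17.01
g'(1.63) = 0.26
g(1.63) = -20.23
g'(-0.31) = -3.62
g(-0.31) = -16.97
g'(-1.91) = -6.82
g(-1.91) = -8.62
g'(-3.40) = -9.80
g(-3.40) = 3.76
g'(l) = 2*l - 3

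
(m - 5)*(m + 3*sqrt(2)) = m^2 - 5*m + 3*sqrt(2)*m - 15*sqrt(2)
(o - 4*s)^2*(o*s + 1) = o^3*s - 8*o^2*s^2 + o^2 + 16*o*s^3 - 8*o*s + 16*s^2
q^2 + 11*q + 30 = (q + 5)*(q + 6)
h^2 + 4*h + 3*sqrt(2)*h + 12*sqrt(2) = (h + 4)*(h + 3*sqrt(2))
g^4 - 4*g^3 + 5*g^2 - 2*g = g*(g - 2)*(g - 1)^2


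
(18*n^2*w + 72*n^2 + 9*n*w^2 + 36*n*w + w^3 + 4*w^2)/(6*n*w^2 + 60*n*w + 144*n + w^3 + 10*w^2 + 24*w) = (3*n + w)/(w + 6)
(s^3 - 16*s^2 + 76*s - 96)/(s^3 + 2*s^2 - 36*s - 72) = (s^2 - 10*s + 16)/(s^2 + 8*s + 12)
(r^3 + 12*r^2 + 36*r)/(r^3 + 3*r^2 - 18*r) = (r + 6)/(r - 3)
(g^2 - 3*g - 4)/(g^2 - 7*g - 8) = (g - 4)/(g - 8)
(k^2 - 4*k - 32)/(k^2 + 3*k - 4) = (k - 8)/(k - 1)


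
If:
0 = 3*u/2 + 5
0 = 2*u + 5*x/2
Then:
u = -10/3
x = 8/3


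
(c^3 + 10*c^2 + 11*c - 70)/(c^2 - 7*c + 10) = (c^2 + 12*c + 35)/(c - 5)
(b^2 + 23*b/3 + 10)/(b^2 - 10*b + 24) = (b^2 + 23*b/3 + 10)/(b^2 - 10*b + 24)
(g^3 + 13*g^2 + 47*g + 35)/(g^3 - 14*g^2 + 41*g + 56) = (g^2 + 12*g + 35)/(g^2 - 15*g + 56)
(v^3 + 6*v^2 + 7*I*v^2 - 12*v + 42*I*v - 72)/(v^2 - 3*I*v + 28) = (v^2 + 3*v*(2 + I) + 18*I)/(v - 7*I)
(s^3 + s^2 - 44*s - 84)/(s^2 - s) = (s^3 + s^2 - 44*s - 84)/(s*(s - 1))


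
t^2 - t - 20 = (t - 5)*(t + 4)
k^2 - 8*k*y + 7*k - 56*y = (k + 7)*(k - 8*y)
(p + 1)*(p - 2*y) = p^2 - 2*p*y + p - 2*y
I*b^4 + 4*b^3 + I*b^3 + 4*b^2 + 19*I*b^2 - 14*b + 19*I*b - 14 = (b - 7*I)*(b + I)*(b + 2*I)*(I*b + I)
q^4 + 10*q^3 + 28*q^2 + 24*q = q*(q + 2)^2*(q + 6)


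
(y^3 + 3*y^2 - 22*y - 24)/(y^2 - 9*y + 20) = (y^2 + 7*y + 6)/(y - 5)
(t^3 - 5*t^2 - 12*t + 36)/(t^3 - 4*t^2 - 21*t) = (t^2 - 8*t + 12)/(t*(t - 7))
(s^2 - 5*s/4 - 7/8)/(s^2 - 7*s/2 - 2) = (s - 7/4)/(s - 4)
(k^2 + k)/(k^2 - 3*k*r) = (k + 1)/(k - 3*r)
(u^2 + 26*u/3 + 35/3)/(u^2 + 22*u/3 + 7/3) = (3*u + 5)/(3*u + 1)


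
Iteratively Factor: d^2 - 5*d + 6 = (d - 3)*(d - 2)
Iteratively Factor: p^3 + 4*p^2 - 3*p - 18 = (p - 2)*(p^2 + 6*p + 9) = (p - 2)*(p + 3)*(p + 3)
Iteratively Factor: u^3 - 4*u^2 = (u - 4)*(u^2) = u*(u - 4)*(u)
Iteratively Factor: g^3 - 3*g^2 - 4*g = (g - 4)*(g^2 + g) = (g - 4)*(g + 1)*(g)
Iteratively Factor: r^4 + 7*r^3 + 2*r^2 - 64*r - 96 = (r + 4)*(r^3 + 3*r^2 - 10*r - 24) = (r - 3)*(r + 4)*(r^2 + 6*r + 8) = (r - 3)*(r + 2)*(r + 4)*(r + 4)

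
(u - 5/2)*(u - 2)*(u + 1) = u^3 - 7*u^2/2 + u/2 + 5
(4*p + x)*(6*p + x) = 24*p^2 + 10*p*x + x^2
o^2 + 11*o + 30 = (o + 5)*(o + 6)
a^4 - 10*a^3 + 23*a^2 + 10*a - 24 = (a - 6)*(a - 4)*(a - 1)*(a + 1)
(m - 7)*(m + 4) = m^2 - 3*m - 28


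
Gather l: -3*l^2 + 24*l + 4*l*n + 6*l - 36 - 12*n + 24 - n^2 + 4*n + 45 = -3*l^2 + l*(4*n + 30) - n^2 - 8*n + 33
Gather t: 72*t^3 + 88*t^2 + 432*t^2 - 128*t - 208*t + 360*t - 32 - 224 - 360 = 72*t^3 + 520*t^2 + 24*t - 616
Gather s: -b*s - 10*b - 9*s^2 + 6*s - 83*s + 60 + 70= -10*b - 9*s^2 + s*(-b - 77) + 130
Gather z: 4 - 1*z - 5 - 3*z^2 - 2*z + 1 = -3*z^2 - 3*z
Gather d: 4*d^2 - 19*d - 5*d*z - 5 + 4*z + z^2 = 4*d^2 + d*(-5*z - 19) + z^2 + 4*z - 5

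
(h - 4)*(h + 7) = h^2 + 3*h - 28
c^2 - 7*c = c*(c - 7)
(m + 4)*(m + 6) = m^2 + 10*m + 24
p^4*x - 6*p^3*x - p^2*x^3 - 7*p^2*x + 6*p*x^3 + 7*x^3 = (p - 7)*(p - x)*(p + x)*(p*x + x)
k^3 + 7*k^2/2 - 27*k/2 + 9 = (k - 3/2)*(k - 1)*(k + 6)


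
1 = 1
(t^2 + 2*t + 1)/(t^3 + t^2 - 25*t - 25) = (t + 1)/(t^2 - 25)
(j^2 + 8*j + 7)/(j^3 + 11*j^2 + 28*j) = (j + 1)/(j*(j + 4))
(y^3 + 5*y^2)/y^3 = (y + 5)/y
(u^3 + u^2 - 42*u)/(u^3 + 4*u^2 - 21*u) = (u - 6)/(u - 3)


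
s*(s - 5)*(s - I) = s^3 - 5*s^2 - I*s^2 + 5*I*s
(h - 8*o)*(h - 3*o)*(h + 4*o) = h^3 - 7*h^2*o - 20*h*o^2 + 96*o^3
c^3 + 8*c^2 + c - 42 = (c - 2)*(c + 3)*(c + 7)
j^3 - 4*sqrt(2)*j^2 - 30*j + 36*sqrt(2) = (j - 6*sqrt(2))*(j - sqrt(2))*(j + 3*sqrt(2))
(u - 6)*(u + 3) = u^2 - 3*u - 18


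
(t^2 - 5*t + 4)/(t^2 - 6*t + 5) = (t - 4)/(t - 5)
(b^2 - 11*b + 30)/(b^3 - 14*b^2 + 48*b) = (b - 5)/(b*(b - 8))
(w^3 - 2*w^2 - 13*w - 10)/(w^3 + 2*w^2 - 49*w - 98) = (w^2 - 4*w - 5)/(w^2 - 49)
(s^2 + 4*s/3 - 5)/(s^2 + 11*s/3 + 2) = (3*s - 5)/(3*s + 2)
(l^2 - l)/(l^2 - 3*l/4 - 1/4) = 4*l/(4*l + 1)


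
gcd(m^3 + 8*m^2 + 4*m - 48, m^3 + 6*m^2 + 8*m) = m + 4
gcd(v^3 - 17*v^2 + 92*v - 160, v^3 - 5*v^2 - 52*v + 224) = v^2 - 12*v + 32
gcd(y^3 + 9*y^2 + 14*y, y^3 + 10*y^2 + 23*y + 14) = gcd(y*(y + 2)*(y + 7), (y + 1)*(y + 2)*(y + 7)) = y^2 + 9*y + 14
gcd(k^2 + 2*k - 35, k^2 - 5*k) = k - 5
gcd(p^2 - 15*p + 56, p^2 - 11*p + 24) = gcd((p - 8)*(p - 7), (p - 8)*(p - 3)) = p - 8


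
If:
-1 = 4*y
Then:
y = -1/4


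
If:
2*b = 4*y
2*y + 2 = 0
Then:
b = -2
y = -1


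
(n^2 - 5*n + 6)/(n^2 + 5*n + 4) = (n^2 - 5*n + 6)/(n^2 + 5*n + 4)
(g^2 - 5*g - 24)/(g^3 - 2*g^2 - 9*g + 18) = (g - 8)/(g^2 - 5*g + 6)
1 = 1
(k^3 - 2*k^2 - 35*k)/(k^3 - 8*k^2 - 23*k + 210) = k/(k - 6)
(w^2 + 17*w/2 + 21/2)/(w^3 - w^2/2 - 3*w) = (w + 7)/(w*(w - 2))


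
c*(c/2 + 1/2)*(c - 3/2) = c^3/2 - c^2/4 - 3*c/4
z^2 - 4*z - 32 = (z - 8)*(z + 4)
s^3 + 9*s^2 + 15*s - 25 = (s - 1)*(s + 5)^2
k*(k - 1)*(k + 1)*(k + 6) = k^4 + 6*k^3 - k^2 - 6*k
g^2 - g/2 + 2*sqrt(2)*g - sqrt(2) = (g - 1/2)*(g + 2*sqrt(2))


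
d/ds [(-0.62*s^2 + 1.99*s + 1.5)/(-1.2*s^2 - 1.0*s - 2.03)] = (3.008*s^2 + 6.1172*s - 2.5397)/(1.44*s^4 + 2.4*s^3 + 5.872*s^2 + 4.06*s + 4.1209)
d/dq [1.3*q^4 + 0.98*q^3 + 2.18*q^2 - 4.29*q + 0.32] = 5.2*q^3 + 2.94*q^2 + 4.36*q - 4.29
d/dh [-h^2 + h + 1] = 1 - 2*h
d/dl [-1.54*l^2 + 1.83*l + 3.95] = 1.83 - 3.08*l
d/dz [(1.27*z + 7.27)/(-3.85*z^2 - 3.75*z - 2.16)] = (4.8895*z^2 + 55.979*z + 24.5193)/(14.8225*z^4 + 28.875*z^3 + 30.6945*z^2 + 16.2*z + 4.6656)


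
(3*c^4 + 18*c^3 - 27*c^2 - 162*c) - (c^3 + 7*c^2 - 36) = 3*c^4 + 17*c^3 - 34*c^2 - 162*c + 36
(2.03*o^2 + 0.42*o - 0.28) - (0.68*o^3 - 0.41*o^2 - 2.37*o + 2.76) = -0.68*o^3 + 2.44*o^2 + 2.79*o - 3.04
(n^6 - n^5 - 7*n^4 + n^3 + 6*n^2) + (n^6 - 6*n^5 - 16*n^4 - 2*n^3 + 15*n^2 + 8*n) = 2*n^6 - 7*n^5 - 23*n^4 - n^3 + 21*n^2 + 8*n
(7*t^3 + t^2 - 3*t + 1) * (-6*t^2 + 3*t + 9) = -42*t^5 + 15*t^4 + 84*t^3 - 6*t^2 - 24*t + 9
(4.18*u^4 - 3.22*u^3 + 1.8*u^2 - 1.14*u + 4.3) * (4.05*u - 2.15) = 16.929*u^5 - 22.028*u^4 + 14.213*u^3 - 8.487*u^2 + 19.866*u - 9.245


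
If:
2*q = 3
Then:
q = 3/2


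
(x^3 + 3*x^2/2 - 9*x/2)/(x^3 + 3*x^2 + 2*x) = (2*x^2 + 3*x - 9)/(2*(x^2 + 3*x + 2))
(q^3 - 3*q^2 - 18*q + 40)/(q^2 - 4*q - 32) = (q^2 - 7*q + 10)/(q - 8)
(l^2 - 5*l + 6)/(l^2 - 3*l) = (l - 2)/l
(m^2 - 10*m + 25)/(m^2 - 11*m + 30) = (m - 5)/(m - 6)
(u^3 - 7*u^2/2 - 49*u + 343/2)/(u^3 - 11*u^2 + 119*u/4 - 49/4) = 2*(u + 7)/(2*u - 1)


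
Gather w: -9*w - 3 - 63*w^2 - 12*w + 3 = -63*w^2 - 21*w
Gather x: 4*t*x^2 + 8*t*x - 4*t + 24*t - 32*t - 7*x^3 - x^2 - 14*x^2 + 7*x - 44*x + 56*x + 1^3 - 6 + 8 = -12*t - 7*x^3 + x^2*(4*t - 15) + x*(8*t + 19) + 3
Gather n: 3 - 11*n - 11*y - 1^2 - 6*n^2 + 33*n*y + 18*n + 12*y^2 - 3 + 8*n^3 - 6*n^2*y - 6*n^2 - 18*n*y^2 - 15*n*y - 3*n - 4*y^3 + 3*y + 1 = 8*n^3 + n^2*(-6*y - 12) + n*(-18*y^2 + 18*y + 4) - 4*y^3 + 12*y^2 - 8*y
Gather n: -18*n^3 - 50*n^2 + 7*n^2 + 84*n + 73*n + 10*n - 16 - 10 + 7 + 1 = -18*n^3 - 43*n^2 + 167*n - 18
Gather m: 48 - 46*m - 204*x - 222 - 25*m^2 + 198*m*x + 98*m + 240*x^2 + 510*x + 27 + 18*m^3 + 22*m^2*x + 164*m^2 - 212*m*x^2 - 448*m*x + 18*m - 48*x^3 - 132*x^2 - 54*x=18*m^3 + m^2*(22*x + 139) + m*(-212*x^2 - 250*x + 70) - 48*x^3 + 108*x^2 + 252*x - 147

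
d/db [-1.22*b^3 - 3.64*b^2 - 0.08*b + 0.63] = -3.66*b^2 - 7.28*b - 0.08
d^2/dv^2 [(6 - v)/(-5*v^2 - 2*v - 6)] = 2*((28 - 15*v)*(5*v^2 + 2*v + 6) + 4*(v - 6)*(5*v + 1)^2)/(5*v^2 + 2*v + 6)^3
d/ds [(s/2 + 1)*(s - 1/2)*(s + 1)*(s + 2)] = s*(8*s^2 + 27*s + 22)/4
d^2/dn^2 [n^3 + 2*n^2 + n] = 6*n + 4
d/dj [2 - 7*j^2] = -14*j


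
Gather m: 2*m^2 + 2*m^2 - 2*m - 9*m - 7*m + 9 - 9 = 4*m^2 - 18*m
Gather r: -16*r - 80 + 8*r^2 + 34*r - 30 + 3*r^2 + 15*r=11*r^2 + 33*r - 110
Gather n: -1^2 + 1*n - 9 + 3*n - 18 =4*n - 28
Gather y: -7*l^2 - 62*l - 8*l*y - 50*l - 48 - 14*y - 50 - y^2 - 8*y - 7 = -7*l^2 - 112*l - y^2 + y*(-8*l - 22) - 105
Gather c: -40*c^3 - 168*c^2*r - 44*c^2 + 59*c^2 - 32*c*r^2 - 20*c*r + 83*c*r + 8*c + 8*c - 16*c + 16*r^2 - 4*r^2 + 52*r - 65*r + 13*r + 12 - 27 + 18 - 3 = -40*c^3 + c^2*(15 - 168*r) + c*(-32*r^2 + 63*r) + 12*r^2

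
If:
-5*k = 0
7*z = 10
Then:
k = 0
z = 10/7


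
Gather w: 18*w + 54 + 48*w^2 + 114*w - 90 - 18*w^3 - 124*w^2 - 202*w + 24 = -18*w^3 - 76*w^2 - 70*w - 12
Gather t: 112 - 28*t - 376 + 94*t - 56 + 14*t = 80*t - 320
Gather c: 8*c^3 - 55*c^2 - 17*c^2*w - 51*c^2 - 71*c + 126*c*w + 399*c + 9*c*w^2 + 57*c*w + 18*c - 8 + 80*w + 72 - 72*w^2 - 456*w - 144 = 8*c^3 + c^2*(-17*w - 106) + c*(9*w^2 + 183*w + 346) - 72*w^2 - 376*w - 80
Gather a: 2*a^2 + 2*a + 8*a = 2*a^2 + 10*a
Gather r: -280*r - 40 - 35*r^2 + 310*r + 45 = -35*r^2 + 30*r + 5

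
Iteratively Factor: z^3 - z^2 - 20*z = (z + 4)*(z^2 - 5*z) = z*(z + 4)*(z - 5)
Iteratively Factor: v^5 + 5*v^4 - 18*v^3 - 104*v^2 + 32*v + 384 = (v - 2)*(v^4 + 7*v^3 - 4*v^2 - 112*v - 192) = (v - 4)*(v - 2)*(v^3 + 11*v^2 + 40*v + 48) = (v - 4)*(v - 2)*(v + 4)*(v^2 + 7*v + 12) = (v - 4)*(v - 2)*(v + 4)^2*(v + 3)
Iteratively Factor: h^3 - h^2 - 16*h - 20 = (h + 2)*(h^2 - 3*h - 10) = (h - 5)*(h + 2)*(h + 2)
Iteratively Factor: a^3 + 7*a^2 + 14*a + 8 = (a + 2)*(a^2 + 5*a + 4) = (a + 1)*(a + 2)*(a + 4)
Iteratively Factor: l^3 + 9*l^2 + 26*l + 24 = (l + 3)*(l^2 + 6*l + 8) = (l + 2)*(l + 3)*(l + 4)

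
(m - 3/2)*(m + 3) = m^2 + 3*m/2 - 9/2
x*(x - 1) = x^2 - x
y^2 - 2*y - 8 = (y - 4)*(y + 2)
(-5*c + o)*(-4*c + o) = 20*c^2 - 9*c*o + o^2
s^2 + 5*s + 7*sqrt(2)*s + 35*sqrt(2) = (s + 5)*(s + 7*sqrt(2))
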